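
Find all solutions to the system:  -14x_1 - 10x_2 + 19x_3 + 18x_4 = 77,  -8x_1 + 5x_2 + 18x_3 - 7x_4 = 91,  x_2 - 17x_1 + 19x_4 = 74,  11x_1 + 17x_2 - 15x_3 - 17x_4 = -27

Row-reduce the augmented matrix:
R1 ← R1 / (-14).
R2 ← R2 + 8·R1.
R3 ← R3 + 17·R1.
R4 ← R4 − 11·R1.
R2 ← R2 / (75/7).
R1 ← R1 − 5/7·R2.
R3 ← R3 − 92/7·R2.
R4 ← R4 − 64/7·R2.
R3 ← R3 / (-191/6).
R1 ← R1 + 11/6·R3.
R2 ← R2 − 2/3·R3.
R4 ← R4 + 37/6·R3.
R4 ← R4 / (7964/955).
R1 ← R1 + 5682/4775·R4.
R2 ← R2 + 5869/4775·R4.
R3 ← R3 + 2752/4775·R4.
Reading off the reduced rows gives x_1 = -3, x_2 = 4, x_3 = 3, x_4 = 1.

x_1 = -3, x_2 = 4, x_3 = 3, x_4 = 1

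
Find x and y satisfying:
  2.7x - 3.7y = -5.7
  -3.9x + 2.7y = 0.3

Row-reduce the augmented matrix:
R1 ← R1 / (27/10).
R2 ← R2 + 39/10·R1.
R2 ← R2 / (-119/45).
R1 ← R1 + 37/27·R2.
Reading off the reduced rows gives x = 2, y = 3.

x = 2, y = 3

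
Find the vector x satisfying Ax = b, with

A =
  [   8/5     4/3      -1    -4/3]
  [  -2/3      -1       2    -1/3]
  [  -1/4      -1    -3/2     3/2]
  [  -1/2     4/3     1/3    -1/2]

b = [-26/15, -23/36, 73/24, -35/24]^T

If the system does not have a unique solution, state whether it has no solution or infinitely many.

x_1 = -2/3, x_2 = -1, x_3 = -1, x_4 = 1/4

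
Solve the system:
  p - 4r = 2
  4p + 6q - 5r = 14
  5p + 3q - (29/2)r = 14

Row-reduce:
R2 ← R2 − 4·R1.
R3 ← R3 − 5·R1.
R2 ← R2 / (6).
R3 ← R3 − 3·R2.
Row 3 reduces to 0 = 1, a contradiction. The system is inconsistent.

no solution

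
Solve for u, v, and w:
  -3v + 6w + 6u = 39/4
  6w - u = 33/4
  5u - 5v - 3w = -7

u = 3/4, v = 5/4, w = 3/2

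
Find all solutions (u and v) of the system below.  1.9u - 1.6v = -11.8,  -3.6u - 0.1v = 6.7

Row-reduce the augmented matrix:
R1 ← R1 / (19/10).
R2 ← R2 + 18/5·R1.
R2 ← R2 / (-119/38).
R1 ← R1 + 16/19·R2.
Reading off the reduced rows gives u = -2, v = 5.

u = -2, v = 5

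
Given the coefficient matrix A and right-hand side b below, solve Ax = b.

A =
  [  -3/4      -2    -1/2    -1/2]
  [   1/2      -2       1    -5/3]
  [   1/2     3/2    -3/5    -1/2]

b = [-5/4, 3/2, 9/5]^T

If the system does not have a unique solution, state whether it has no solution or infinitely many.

infinitely many solutions

Row-reduce:
R1 ← R1 / (-3/4).
R2 ← R2 − 1/2·R1.
R3 ← R3 − 1/2·R1.
R2 ← R2 / (-10/3).
R1 ← R1 − 8/3·R2.
R3 ← R3 − 1/6·R2.
R3 ← R3 / (-9/10).
R1 ← R1 − 6/5·R3.
R2 ← R2 + 1/5·R3.
Rank is 3 with 4 unknowns, leaving x_4 free.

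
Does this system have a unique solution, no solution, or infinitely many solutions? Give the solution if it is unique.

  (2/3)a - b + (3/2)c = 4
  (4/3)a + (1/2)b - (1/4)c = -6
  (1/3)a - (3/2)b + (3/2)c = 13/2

a = -3, b = -3, c = 2

Row-reduce the augmented matrix:
R1 ← R1 / (2/3).
R2 ← R2 − 4/3·R1.
R3 ← R3 − 1/3·R1.
R2 ← R2 / (5/2).
R1 ← R1 + 3/2·R2.
R3 ← R3 + 1·R2.
R3 ← R3 / (-11/20).
R1 ← R1 − 3/10·R3.
R2 ← R2 + 13/10·R3.
Reading off the reduced rows gives a = -3, b = -3, c = 2.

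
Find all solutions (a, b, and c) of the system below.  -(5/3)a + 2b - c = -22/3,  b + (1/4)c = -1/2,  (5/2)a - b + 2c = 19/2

no solution

Row-reduce:
R1 ← R1 / (-5/3).
R3 ← R3 − 5/2·R1.
R1 ← R1 + 6/5·R2.
R3 ← R3 − 2·R2.
Row 3 reduces to 0 = -1/2, a contradiction. The system is inconsistent.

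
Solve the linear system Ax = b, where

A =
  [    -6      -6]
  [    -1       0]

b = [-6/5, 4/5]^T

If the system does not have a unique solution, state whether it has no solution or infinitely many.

Row-reduce the augmented matrix:
R1 ← R1 / (-6).
R2 ← R2 + 1·R1.
R1 ← R1 − 1·R2.
Reading off the reduced rows gives x_1 = -4/5, x_2 = 1.

x_1 = -4/5, x_2 = 1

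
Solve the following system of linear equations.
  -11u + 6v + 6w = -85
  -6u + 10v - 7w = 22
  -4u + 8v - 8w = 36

Row-reduce the augmented matrix:
R1 ← R1 / (-11).
R2 ← R2 + 6·R1.
R3 ← R3 + 4·R1.
R2 ← R2 / (74/11).
R1 ← R1 + 6/11·R2.
R3 ← R3 − 64/11·R2.
R3 ← R3 / (-48/37).
R1 ← R1 + 51/37·R3.
R2 ← R2 + 113/74·R3.
Reading off the reduced rows gives u = 5, v = 1, w = -6.

u = 5, v = 1, w = -6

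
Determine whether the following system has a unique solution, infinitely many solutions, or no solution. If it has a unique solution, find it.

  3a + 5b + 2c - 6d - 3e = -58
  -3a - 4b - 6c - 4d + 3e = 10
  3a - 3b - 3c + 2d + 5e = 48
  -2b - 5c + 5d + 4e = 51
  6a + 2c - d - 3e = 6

a = 3, b = -6, c = -2, d = 5, e = 1

Row-reduce the augmented matrix:
R1 ← R1 / (3).
R2 ← R2 + 3·R1.
R3 ← R3 − 3·R1.
R5 ← R5 − 6·R1.
R1 ← R1 − 5/3·R2.
R3 ← R3 + 8·R2.
R4 ← R4 + 2·R2.
R5 ← R5 + 10·R2.
R3 ← R3 / (-37).
R1 ← R1 − 22/3·R3.
R2 ← R2 + 4·R3.
R4 ← R4 + 13·R3.
R5 ← R5 + 42·R3.
R4 ← R4 / (381/37).
R1 ← R1 − 44/111·R4.
R2 ← R2 + 82/37·R4.
R3 ← R3 − 72/37·R4.
R5 ← R5 + 269/37·R4.
R5 ← R5 / (-1997/381).
R1 ← R1 − 617/1143·R5.
R2 ← R2 + 232/381·R5.
R3 ← R3 + 56/127·R5.
R4 ← R4 − 44/381·R5.
Reading off the reduced rows gives a = 3, b = -6, c = -2, d = 5, e = 1.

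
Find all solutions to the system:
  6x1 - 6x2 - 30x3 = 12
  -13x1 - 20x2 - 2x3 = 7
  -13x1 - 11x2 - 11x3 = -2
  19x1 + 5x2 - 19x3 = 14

x1 = 1, x2 = -1, x3 = 0

Row-reduce the augmented matrix:
R1 ← R1 / (6).
R2 ← R2 + 13·R1.
R3 ← R3 + 13·R1.
R4 ← R4 − 19·R1.
R2 ← R2 / (-33).
R1 ← R1 + 1·R2.
R3 ← R3 + 24·R2.
R4 ← R4 − 24·R2.
R3 ← R3 / (-300/11).
R1 ← R1 + 98/33·R3.
R2 ← R2 − 67/33·R3.
R4 ← R4 − 300/11·R3.
R4 reduces to 0 = 0, so the extra equation is consistent.
Reading off the reduced rows gives x1 = 1, x2 = -1, x3 = 0.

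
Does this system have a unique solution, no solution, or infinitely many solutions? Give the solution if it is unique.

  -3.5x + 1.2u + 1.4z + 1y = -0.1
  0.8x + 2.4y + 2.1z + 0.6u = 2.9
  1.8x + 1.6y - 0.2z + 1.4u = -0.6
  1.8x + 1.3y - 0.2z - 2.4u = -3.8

Row-reduce the augmented matrix:
R1 ← R1 / (-7/2).
R2 ← R2 − 4/5·R1.
R3 ← R3 − 9/5·R1.
R4 ← R4 − 9/5·R1.
R2 ← R2 / (92/35).
R1 ← R1 + 2/7·R2.
R3 ← R3 − 74/35·R2.
R4 ← R4 − 127/70·R2.
R3 ← R3 / (-3281/2300).
R1 ← R1 + 63/460·R3.
R2 ← R2 − 847/920·R3.
R4 ← R4 + 10583/9200·R3.
R4 ← R4 / (-45223/13124).
R1 ← R1 + 1227/3281·R4.
R2 ← R2 − 7747/6562·R4.
R3 ← R3 + 3022/3281·R4.
Reading off the reduced rows gives x = 1, y = -2, z = 3, u = 1.

x = 1, y = -2, z = 3, u = 1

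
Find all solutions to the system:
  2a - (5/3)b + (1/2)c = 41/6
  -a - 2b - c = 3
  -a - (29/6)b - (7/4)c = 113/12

infinitely many solutions

Row-reduce:
R1 ← R1 / (2).
R2 ← R2 + 1·R1.
R3 ← R3 + 1·R1.
R2 ← R2 / (-17/6).
R1 ← R1 + 5/6·R2.
R3 ← R3 + 17/3·R2.
Rank is 2 with 3 unknowns, leaving c free.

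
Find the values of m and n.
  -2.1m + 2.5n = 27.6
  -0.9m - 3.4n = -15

m = -6, n = 6

Row-reduce the augmented matrix:
R1 ← R1 / (-21/10).
R2 ← R2 + 9/10·R1.
R2 ← R2 / (-313/70).
R1 ← R1 + 25/21·R2.
Reading off the reduced rows gives m = -6, n = 6.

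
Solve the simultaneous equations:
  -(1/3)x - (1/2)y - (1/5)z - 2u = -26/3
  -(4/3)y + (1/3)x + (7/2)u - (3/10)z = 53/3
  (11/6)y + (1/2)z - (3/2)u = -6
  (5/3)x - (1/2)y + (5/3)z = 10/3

no solution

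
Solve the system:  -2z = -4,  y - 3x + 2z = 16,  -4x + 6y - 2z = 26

Row-reduce the augmented matrix:
Swap R1 and R2.
R1 ← R1 / (-3).
R3 ← R3 + 4·R1.
Swap R2 and R3.
R2 ← R2 / (14/3).
R1 ← R1 + 1/3·R2.
R3 ← R3 / (-2).
R1 ← R1 + 1·R3.
R2 ← R2 + 1·R3.
Reading off the reduced rows gives x = -3, y = 3, z = 2.

x = -3, y = 3, z = 2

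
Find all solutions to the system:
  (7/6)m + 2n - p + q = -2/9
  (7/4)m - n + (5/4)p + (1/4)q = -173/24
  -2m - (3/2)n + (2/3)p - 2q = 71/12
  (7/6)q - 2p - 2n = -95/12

Row-reduce the augmented matrix:
R1 ← R1 / (7/6).
R2 ← R2 − 7/4·R1.
R3 ← R3 + 2·R1.
R2 ← R2 / (-4).
R1 ← R1 − 12/7·R2.
R3 ← R3 − 27/14·R2.
R4 ← R4 + 2·R2.
R3 ← R3 / (187/672).
R1 ← R1 − 9/28·R3.
R2 ← R2 + 11/16·R3.
R4 ← R4 + 27/8·R3.
R4 ← R4 / (-10079/1122).
R1 ← R1 − 252/187·R4.
R2 ← R2 + 32/17·R4.
R3 ← R3 + 597/187·R4.
Reading off the reduced rows gives m = -7/3, n = 5/2, p = 0, q = -5/2.

m = -7/3, n = 5/2, p = 0, q = -5/2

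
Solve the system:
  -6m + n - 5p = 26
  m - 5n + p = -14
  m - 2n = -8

Row-reduce the augmented matrix:
R1 ← R1 / (-6).
R2 ← R2 − 1·R1.
R3 ← R3 − 1·R1.
R2 ← R2 / (-29/6).
R1 ← R1 + 1/6·R2.
R3 ← R3 + 11/6·R2.
R3 ← R3 / (-26/29).
R1 ← R1 − 24/29·R3.
R2 ← R2 + 1/29·R3.
Reading off the reduced rows gives m = -4, n = 2, p = 0.

m = -4, n = 2, p = 0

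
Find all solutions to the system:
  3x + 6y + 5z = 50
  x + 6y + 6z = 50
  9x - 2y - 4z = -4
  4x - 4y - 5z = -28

no solution

Row-reduce:
R1 ← R1 / (3).
R2 ← R2 − 1·R1.
R3 ← R3 − 9·R1.
R4 ← R4 − 4·R1.
R2 ← R2 / (4).
R1 ← R1 − 2·R2.
R3 ← R3 + 20·R2.
R4 ← R4 + 12·R2.
R3 ← R3 / (8/3).
R1 ← R1 + 1/2·R3.
R2 ← R2 − 13/12·R3.
R4 ← R4 − 4/3·R3.
Row 4 reduces to 0 = -1, a contradiction. The system is inconsistent.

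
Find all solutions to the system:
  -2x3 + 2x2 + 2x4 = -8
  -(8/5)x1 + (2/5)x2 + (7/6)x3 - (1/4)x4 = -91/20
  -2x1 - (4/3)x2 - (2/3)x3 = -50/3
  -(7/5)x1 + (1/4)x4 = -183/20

Row-reduce the augmented matrix:
Swap R1 and R2.
R1 ← R1 / (-8/5).
R3 ← R3 + 2·R1.
R4 ← R4 + 7/5·R1.
R2 ← R2 / (2).
R1 ← R1 + 1/4·R2.
R3 ← R3 + 11/6·R2.
R4 ← R4 + 7/20·R2.
R3 ← R3 / (-95/24).
R1 ← R1 + 47/48·R3.
R2 ← R2 + 1·R3.
R4 ← R4 + 329/240·R3.
R4 ← R4 / (431/5700).
R1 ← R1 + 71/570·R4.
R2 ← R2 − 87/190·R4.
R3 ← R3 + 103/190·R4.
Reading off the reduced rows gives x1 = 6, x2 = 2, x3 = 3, x4 = -3.

x1 = 6, x2 = 2, x3 = 3, x4 = -3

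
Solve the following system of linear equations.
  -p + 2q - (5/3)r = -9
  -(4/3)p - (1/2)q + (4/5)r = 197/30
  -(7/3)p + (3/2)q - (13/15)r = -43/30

no solution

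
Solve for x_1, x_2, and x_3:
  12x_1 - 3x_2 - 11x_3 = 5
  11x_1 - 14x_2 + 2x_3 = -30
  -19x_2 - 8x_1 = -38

x_1 = 0, x_2 = 2, x_3 = -1

Row-reduce the augmented matrix:
R1 ← R1 / (12).
R2 ← R2 − 11·R1.
R3 ← R3 + 8·R1.
R2 ← R2 / (-45/4).
R1 ← R1 + 1/4·R2.
R3 ← R3 + 21·R2.
R3 ← R3 / (-269/9).
R1 ← R1 + 32/27·R3.
R2 ← R2 + 29/27·R3.
Reading off the reduced rows gives x_1 = 0, x_2 = 2, x_3 = -1.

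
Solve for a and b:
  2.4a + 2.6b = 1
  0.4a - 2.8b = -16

a = -5, b = 5

Row-reduce the augmented matrix:
R1 ← R1 / (12/5).
R2 ← R2 − 2/5·R1.
R2 ← R2 / (-97/30).
R1 ← R1 − 13/12·R2.
Reading off the reduced rows gives a = -5, b = 5.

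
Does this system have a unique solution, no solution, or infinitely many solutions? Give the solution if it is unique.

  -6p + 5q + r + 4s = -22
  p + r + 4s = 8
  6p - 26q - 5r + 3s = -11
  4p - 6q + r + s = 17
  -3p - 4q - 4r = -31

Row-reduce the augmented matrix:
R1 ← R1 / (-6).
R2 ← R2 − 1·R1.
R3 ← R3 − 6·R1.
R4 ← R4 − 4·R1.
R5 ← R5 + 3·R1.
R2 ← R2 / (5/6).
R1 ← R1 + 5/6·R2.
R3 ← R3 + 21·R2.
R4 ← R4 + 8/3·R2.
R5 ← R5 + 13/2·R2.
R3 ← R3 / (127/5).
R1 ← R1 − 1·R3.
R2 ← R2 − 7/5·R3.
R4 ← R4 − 27/5·R3.
R5 ← R5 − 23/5·R3.
R4 ← R4 / (-1002/127).
R1 ← R1 + 115/127·R4.
R2 ← R2 + 161/127·R4.
R3 ← R3 − 623/127·R4.
R5 ← R5 − 1503/127·R4.
R5 reduces to 0 = 0, so the extra equation is consistent.
Reading off the reduced rows gives p = 5, q = 1, r = 3, s = 0.

p = 5, q = 1, r = 3, s = 0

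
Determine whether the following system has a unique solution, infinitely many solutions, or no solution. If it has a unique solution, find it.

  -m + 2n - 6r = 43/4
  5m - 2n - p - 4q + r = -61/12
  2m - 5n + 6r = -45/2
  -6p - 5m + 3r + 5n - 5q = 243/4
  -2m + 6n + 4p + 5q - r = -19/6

m = -11/4, n = 3, p = -3, q = -3, r = -1/3

Row-reduce the augmented matrix:
R1 ← R1 / (-1).
R2 ← R2 − 5·R1.
R3 ← R3 − 2·R1.
R4 ← R4 + 5·R1.
R5 ← R5 + 2·R1.
R2 ← R2 / (8).
R1 ← R1 + 2·R2.
R3 ← R3 + 1·R2.
R4 ← R4 + 5·R2.
R5 ← R5 − 2·R2.
R3 ← R3 / (-1/8).
R1 ← R1 + 1/4·R3.
R2 ← R2 + 1/8·R3.
R4 ← R4 + 53/8·R3.
R5 ← R5 − 17/4·R3.
R4 ← R4 / (19).
R3 ← R3 − 4·R4.
R5 ← R5 + 11·R4.
R5 ← R5 / (-96/19).
R1 ← R1 − 18·R5.
R2 ← R2 − 6·R5.
R3 ← R3 + 637/19·R5.
R4 ← R4 − 525/19·R5.
Reading off the reduced rows gives m = -11/4, n = 3, p = -3, q = -3, r = -1/3.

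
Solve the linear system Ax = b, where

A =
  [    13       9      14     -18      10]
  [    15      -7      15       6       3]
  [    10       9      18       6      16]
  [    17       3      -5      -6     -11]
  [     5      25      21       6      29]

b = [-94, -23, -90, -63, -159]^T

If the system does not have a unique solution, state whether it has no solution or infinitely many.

no solution

Row-reduce:
R1 ← R1 / (13).
R2 ← R2 − 15·R1.
R3 ← R3 − 10·R1.
R4 ← R4 − 17·R1.
R5 ← R5 − 5·R1.
R2 ← R2 / (-226/13).
R1 ← R1 − 9/13·R2.
R3 ← R3 − 27/13·R2.
R4 ← R4 + 114/13·R2.
R5 ← R5 − 280/13·R2.
R3 ← R3 / (1603/226).
R1 ← R1 − 233/226·R3.
R2 ← R2 − 15/226·R3.
R4 ← R4 + 2568/113·R3.
R5 ← R5 − 1603/113·R3.
R4 ← R4 / (17832/229).
R1 ← R1 + 840/229·R4.
R2 ← R2 + 402/229·R4.
R3 ← R3 − 744/229·R4.
Row 5 reduces to 0 = -2, a contradiction. The system is inconsistent.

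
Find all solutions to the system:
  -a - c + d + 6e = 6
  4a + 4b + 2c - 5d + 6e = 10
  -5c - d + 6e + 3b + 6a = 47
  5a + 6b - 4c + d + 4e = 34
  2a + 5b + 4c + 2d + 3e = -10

Row-reduce the augmented matrix:
R1 ← R1 / (-1).
R2 ← R2 − 4·R1.
R3 ← R3 − 6·R1.
R4 ← R4 − 5·R1.
R5 ← R5 − 2·R1.
R2 ← R2 / (4).
R3 ← R3 − 3·R2.
R4 ← R4 − 6·R2.
R5 ← R5 − 5·R2.
R3 ← R3 / (-19/2).
R1 ← R1 − 1·R3.
R2 ← R2 + 1/2·R3.
R4 ← R4 + 6·R3.
R5 ← R5 − 9/2·R3.
R4 ← R4 / (147/38).
R1 ← R1 + 15/38·R4.
R2 ← R2 + 21/38·R4.
R3 ← R3 + 23/38·R4.
R5 ← R5 − 303/38·R4.
R5 ← R5 / (1705/49).
R1 ← R1 + 310/49·R5.
R2 ← R2 − 22/7·R5.
R3 ← R3 + 838/147·R5.
R4 ← R4 + 886/147·R5.
Reading off the reduced rows gives a = 4, b = -1, c = -4, d = 0, e = 1.

a = 4, b = -1, c = -4, d = 0, e = 1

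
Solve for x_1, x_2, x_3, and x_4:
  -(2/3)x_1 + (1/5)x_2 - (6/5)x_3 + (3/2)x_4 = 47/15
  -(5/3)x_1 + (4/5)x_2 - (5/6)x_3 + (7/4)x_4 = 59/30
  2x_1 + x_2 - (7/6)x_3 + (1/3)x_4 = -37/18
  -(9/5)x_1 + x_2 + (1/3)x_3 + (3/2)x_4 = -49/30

x_1 = -3/2, x_2 = -7/3, x_3 = -3, x_4 = -2/3

Row-reduce the augmented matrix:
R1 ← R1 / (-2/3).
R2 ← R2 + 5/3·R1.
R3 ← R3 − 2·R1.
R4 ← R4 + 9/5·R1.
R2 ← R2 / (3/10).
R1 ← R1 + 3/10·R2.
R3 ← R3 − 8/5·R2.
R4 ← R4 − 23/50·R2.
R3 ← R3 / (-1469/90).
R1 ← R1 − 119/30·R3.
R2 ← R2 − 65/9·R3.
R4 ← R4 − 113/450·R3.
R4 ← R4 / (589/780).
R1 ← R1 + 2839/5876·R4.
R2 ← R2 − 65/339·R4.
R3 ← R3 + 1395/1469·R4.
Reading off the reduced rows gives x_1 = -3/2, x_2 = -7/3, x_3 = -3, x_4 = -2/3.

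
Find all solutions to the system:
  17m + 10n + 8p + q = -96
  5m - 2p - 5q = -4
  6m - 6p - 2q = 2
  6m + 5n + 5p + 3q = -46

Row-reduce:
R1 ← R1 / (17).
R2 ← R2 − 5·R1.
R3 ← R3 − 6·R1.
R4 ← R4 − 6·R1.
R2 ← R2 / (-50/17).
R1 ← R1 − 10/17·R2.
R3 ← R3 + 60/17·R2.
R4 ← R4 − 25/17·R2.
R3 ← R3 / (-18/5).
R1 ← R1 + 2/5·R3.
R2 ← R2 − 37/25·R3.
Rank is 3 with 4 unknowns, leaving q free.

infinitely many solutions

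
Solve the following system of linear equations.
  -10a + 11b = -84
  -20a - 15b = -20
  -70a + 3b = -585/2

Row-reduce:
R1 ← R1 / (-10).
R2 ← R2 + 20·R1.
R3 ← R3 + 70·R1.
R2 ← R2 / (-37).
R1 ← R1 + 11/10·R2.
R3 ← R3 + 74·R2.
Row 3 reduces to 0 = -1/2, a contradiction. The system is inconsistent.

no solution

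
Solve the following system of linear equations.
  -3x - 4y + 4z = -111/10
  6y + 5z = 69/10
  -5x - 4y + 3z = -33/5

x = -3/2, y = 12/5, z = -3/2

Row-reduce the augmented matrix:
R1 ← R1 / (-3).
R3 ← R3 + 5·R1.
R2 ← R2 / (6).
R1 ← R1 − 4/3·R2.
R3 ← R3 − 8/3·R2.
R3 ← R3 / (-53/9).
R1 ← R1 + 22/9·R3.
R2 ← R2 − 5/6·R3.
Reading off the reduced rows gives x = -3/2, y = 12/5, z = -3/2.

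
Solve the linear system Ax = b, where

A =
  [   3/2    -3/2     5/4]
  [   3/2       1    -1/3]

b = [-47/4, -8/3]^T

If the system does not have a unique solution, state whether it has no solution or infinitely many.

infinitely many solutions

Row-reduce:
R1 ← R1 / (3/2).
R2 ← R2 − 3/2·R1.
R2 ← R2 / (5/2).
R1 ← R1 + 1·R2.
Rank is 2 with 3 unknowns, leaving x_3 free.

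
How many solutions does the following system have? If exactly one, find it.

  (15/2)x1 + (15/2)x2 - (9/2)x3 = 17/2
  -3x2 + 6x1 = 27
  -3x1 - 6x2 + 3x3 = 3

no solution

Row-reduce:
R1 ← R1 / (15/2).
R2 ← R2 − 6·R1.
R3 ← R3 + 3·R1.
R2 ← R2 / (-9).
R1 ← R1 − 1·R2.
R3 ← R3 + 3·R2.
Row 3 reduces to 0 = -1/3, a contradiction. The system is inconsistent.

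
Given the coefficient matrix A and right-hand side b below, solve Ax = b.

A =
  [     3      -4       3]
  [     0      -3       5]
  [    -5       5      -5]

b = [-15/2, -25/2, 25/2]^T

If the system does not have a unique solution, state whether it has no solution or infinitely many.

x_1 = 0, x_2 = 0, x_3 = -5/2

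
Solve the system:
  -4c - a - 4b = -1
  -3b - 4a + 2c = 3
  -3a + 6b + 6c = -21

a = 5, b = -5, c = 4

Row-reduce the augmented matrix:
R1 ← R1 / (-1).
R2 ← R2 + 4·R1.
R3 ← R3 + 3·R1.
R2 ← R2 / (13).
R1 ← R1 − 4·R2.
R3 ← R3 − 18·R2.
R3 ← R3 / (-90/13).
R1 ← R1 + 20/13·R3.
R2 ← R2 − 18/13·R3.
Reading off the reduced rows gives a = 5, b = -5, c = 4.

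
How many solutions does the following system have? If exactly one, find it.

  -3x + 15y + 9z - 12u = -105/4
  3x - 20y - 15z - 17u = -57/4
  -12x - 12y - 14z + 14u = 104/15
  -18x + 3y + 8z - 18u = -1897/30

Row-reduce the augmented matrix:
R1 ← R1 / (-3).
R2 ← R2 − 3·R1.
R3 ← R3 + 12·R1.
R4 ← R4 + 18·R1.
R2 ← R2 / (-5).
R1 ← R1 + 5·R2.
R3 ← R3 + 72·R2.
R4 ← R4 + 87·R2.
R3 ← R3 / (182/5).
R1 ← R1 − 3·R3.
R2 ← R2 − 6/5·R3.
R4 ← R4 − 292/5·R3.
R4 ← R4 / (-19189/91).
R1 ← R1 + 594/91·R4.
R2 ← R2 + 911/91·R4.
R3 ← R3 − 1199/91·R4.
Reading off the reduced rows gives x = 7/4, y = 1/5, z = -2/3, u = 3/2.

x = 7/4, y = 1/5, z = -2/3, u = 3/2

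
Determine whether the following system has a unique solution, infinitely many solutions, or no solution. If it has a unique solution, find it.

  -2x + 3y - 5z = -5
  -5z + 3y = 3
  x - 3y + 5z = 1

infinitely many solutions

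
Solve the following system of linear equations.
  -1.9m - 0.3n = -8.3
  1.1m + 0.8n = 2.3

m = 5, n = -4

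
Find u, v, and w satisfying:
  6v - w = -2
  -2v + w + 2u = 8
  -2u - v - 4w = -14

Row-reduce the augmented matrix:
Swap R1 and R2.
R1 ← R1 / (2).
R3 ← R3 + 2·R1.
R2 ← R2 / (6).
R1 ← R1 + 1·R2.
R3 ← R3 + 3·R2.
R3 ← R3 / (-7/2).
R1 ← R1 − 1/3·R3.
R2 ← R2 + 1/6·R3.
Reading off the reduced rows gives u = 3, v = 0, w = 2.

u = 3, v = 0, w = 2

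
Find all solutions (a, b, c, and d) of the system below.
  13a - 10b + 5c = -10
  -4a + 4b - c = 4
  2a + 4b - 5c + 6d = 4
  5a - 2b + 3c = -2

Row-reduce:
R1 ← R1 / (13).
R2 ← R2 + 4·R1.
R3 ← R3 − 2·R1.
R4 ← R4 − 5·R1.
R2 ← R2 / (12/13).
R1 ← R1 + 10/13·R2.
R3 ← R3 − 72/13·R2.
R4 ← R4 − 24/13·R2.
R3 ← R3 / (-9).
R1 ← R1 − 5/6·R3.
R2 ← R2 − 7/12·R3.
Rank is 3 with 4 unknowns, leaving d free.

infinitely many solutions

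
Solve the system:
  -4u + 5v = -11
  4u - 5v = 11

infinitely many solutions

Row-reduce:
R1 ← R1 / (-4).
R2 ← R2 − 4·R1.
Rank is 1 with 2 unknowns, leaving v free.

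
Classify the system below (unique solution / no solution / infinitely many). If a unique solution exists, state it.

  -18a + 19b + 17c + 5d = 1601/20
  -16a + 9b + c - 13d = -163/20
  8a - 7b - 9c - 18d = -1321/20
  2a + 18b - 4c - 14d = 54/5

a = 2/5, b = 5/2, c = 7/4, d = 2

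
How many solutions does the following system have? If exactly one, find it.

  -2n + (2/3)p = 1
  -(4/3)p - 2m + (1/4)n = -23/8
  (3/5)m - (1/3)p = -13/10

m = -1/2, n = 1/2, p = 3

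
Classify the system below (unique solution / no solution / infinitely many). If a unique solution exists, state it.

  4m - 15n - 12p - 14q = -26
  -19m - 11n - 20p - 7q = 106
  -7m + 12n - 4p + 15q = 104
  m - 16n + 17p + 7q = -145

m = -3, n = 4, p = -5, q = 1

Row-reduce the augmented matrix:
R1 ← R1 / (4).
R2 ← R2 + 19·R1.
R3 ← R3 + 7·R1.
R4 ← R4 − 1·R1.
R2 ← R2 / (-329/4).
R1 ← R1 + 15/4·R2.
R3 ← R3 + 57/4·R2.
R4 ← R4 + 49/4·R2.
R3 ← R3 / (-548/47).
R1 ← R1 − 24/47·R3.
R2 ← R2 − 44/47·R3.
R4 ← R4 − 1479/47·R3.
R4 ← R4 / (4134/137).
R1 ← R1 + 1/137·R4.
R2 ← R2 − 158/137·R4.
R3 ← R3 + 38/137·R4.
Reading off the reduced rows gives m = -3, n = 4, p = -5, q = 1.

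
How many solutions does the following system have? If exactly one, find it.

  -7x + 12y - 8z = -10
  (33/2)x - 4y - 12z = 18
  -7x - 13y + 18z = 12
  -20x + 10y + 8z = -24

no solution

Row-reduce:
R1 ← R1 / (-7).
R2 ← R2 − 33/2·R1.
R3 ← R3 + 7·R1.
R4 ← R4 + 20·R1.
R2 ← R2 / (170/7).
R1 ← R1 + 12/7·R2.
R3 ← R3 + 25·R2.
R4 ← R4 + 170/7·R2.
R3 ← R3 / (-98/17).
R1 ← R1 + 88/85·R3.
R2 ← R2 + 108/85·R3.
Row 4 reduces to 0 = -1, a contradiction. The system is inconsistent.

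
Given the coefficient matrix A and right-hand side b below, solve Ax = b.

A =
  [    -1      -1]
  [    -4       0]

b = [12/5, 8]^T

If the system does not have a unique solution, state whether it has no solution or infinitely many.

x_1 = -2, x_2 = -2/5

Row-reduce the augmented matrix:
R1 ← R1 / (-1).
R2 ← R2 + 4·R1.
R2 ← R2 / (4).
R1 ← R1 − 1·R2.
Reading off the reduced rows gives x_1 = -2, x_2 = -2/5.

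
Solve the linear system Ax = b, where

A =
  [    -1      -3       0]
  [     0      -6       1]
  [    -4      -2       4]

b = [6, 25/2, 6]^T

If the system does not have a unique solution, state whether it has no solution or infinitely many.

x_1 = 0, x_2 = -2, x_3 = 1/2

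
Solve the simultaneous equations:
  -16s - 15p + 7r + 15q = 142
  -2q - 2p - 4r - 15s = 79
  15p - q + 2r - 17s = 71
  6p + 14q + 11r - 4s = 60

Row-reduce the augmented matrix:
R1 ← R1 / (-15).
R2 ← R2 + 2·R1.
R3 ← R3 − 15·R1.
R4 ← R4 − 6·R1.
R2 ← R2 / (-4).
R1 ← R1 + 1·R2.
R3 ← R3 − 14·R2.
R4 ← R4 − 20·R2.
R3 ← R3 / (-124/15).
R1 ← R1 − 23/30·R3.
R2 ← R2 − 37/30·R3.
R4 ← R4 + 163/15·R3.
R4 ← R4 / (6905/248).
R1 ← R1 + 1465/496·R4.
R2 ← R2 + 4179/496·R4.
R3 ← R3 − 2341/248·R4.
Reading off the reduced rows gives p = 0, q = 6, r = -4, s = -5.

p = 0, q = 6, r = -4, s = -5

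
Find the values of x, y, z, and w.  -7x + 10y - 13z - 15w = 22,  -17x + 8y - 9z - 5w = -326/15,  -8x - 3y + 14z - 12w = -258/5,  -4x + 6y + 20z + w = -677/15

x = 3, y = 6/5, z = -2, w = -1/3

Row-reduce the augmented matrix:
R1 ← R1 / (-7).
R2 ← R2 + 17·R1.
R3 ← R3 + 8·R1.
R4 ← R4 + 4·R1.
R2 ← R2 / (-114/7).
R1 ← R1 + 10/7·R2.
R3 ← R3 + 101/7·R2.
R4 ← R4 − 2/7·R2.
R3 ← R3 / (505/57).
R1 ← R1 + 7/57·R3.
R2 ← R2 + 79/57·R3.
R4 ← R4 − 1586/57·R3.
R4 ← R4 / (41117/505).
R1 ← R1 + 469/505·R4.
R2 ← R2 + 2768/505·R4.
R3 ← R3 + 1294/505·R4.
Reading off the reduced rows gives x = 3, y = 6/5, z = -2, w = -1/3.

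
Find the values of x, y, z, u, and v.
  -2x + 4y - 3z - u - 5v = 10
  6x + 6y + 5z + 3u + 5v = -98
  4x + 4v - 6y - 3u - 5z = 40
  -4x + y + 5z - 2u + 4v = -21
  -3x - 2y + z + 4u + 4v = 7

x = -4, y = -6, z = -5, u = -1, v = -2

Row-reduce the augmented matrix:
R1 ← R1 / (-2).
R2 ← R2 − 6·R1.
R3 ← R3 − 4·R1.
R4 ← R4 + 4·R1.
R5 ← R5 + 3·R1.
R2 ← R2 / (18).
R1 ← R1 + 2·R2.
R3 ← R3 − 2·R2.
R4 ← R4 + 7·R2.
R5 ← R5 + 8·R2.
R3 ← R3 / (-95/9).
R1 ← R1 − 19/18·R3.
R2 ← R2 + 2/9·R3.
R4 ← R4 − 85/9·R3.
R5 ← R5 − 67/18·R3.
R4 ← R4 / (-85/19).
R2 ← R2 − 2/19·R4.
R3 ← R3 − 9/19·R4.
R5 ← R5 − 71/19·R4.
R5 ← R5 / (1721/170).
R1 ← R1 − 9/10·R5.
R2 ← R2 + 27/85·R5.
R3 ← R3 − 91/85·R5.
R4 ← R4 + 109/85·R5.
Reading off the reduced rows gives x = -4, y = -6, z = -5, u = -1, v = -2.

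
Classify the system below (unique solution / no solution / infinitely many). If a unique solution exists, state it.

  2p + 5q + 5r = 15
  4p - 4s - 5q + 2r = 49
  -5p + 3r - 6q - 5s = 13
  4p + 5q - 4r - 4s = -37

Row-reduce the augmented matrix:
R1 ← R1 / (2).
R2 ← R2 − 4·R1.
R3 ← R3 + 5·R1.
R4 ← R4 − 4·R1.
R2 ← R2 / (-15).
R1 ← R1 − 5/2·R2.
R3 ← R3 − 13/2·R2.
R4 ← R4 + 5·R2.
R3 ← R3 / (361/30).
R1 ← R1 − 7/6·R3.
R2 ← R2 − 8/15·R3.
R4 ← R4 + 34/3·R3.
R4 ← R4 / (-3252/361).
R1 ← R1 + 5/361·R4.
R2 ← R2 − 204/361·R4.
R3 ← R3 + 202/361·R4.
Reading off the reduced rows gives p = 5, q = -5, r = 6, s = 2.

p = 5, q = -5, r = 6, s = 2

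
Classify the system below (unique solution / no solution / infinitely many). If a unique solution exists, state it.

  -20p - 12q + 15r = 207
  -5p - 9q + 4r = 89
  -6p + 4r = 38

p = -3, q = -6, r = 5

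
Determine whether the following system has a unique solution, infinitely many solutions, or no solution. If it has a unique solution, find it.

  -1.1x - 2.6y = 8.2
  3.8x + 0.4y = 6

x = 2, y = -4

Row-reduce the augmented matrix:
R1 ← R1 / (-11/10).
R2 ← R2 − 19/5·R1.
R2 ← R2 / (-472/55).
R1 ← R1 − 26/11·R2.
Reading off the reduced rows gives x = 2, y = -4.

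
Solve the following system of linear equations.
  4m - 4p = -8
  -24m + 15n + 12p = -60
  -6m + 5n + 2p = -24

infinitely many solutions

Row-reduce:
R1 ← R1 / (4).
R2 ← R2 + 24·R1.
R3 ← R3 + 6·R1.
R2 ← R2 / (15).
R3 ← R3 − 5·R2.
Rank is 2 with 3 unknowns, leaving p free.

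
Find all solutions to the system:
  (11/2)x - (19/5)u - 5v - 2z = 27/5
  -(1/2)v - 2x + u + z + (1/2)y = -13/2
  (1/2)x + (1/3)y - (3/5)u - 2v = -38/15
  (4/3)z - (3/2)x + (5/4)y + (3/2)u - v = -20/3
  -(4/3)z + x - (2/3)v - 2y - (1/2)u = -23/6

Row-reduce:
R1 ← R1 / (11/2).
R2 ← R2 + 2·R1.
R3 ← R3 − 1/2·R1.
R4 ← R4 + 3/2·R1.
R5 ← R5 − 1·R1.
R2 ← R2 / (1/2).
R3 ← R3 − 1/3·R2.
R4 ← R4 − 5/4·R2.
R5 ← R5 + 2·R2.
Swap R3 and R4.
R3 ← R3 / (7/66).
R1 ← R1 + 4/11·R3.
R2 ← R2 − 6/11·R3.
R5 ← R5 − 4/33·R3.
Swap R4 and R5.
R4 ← R4 / (-207/70).
R1 ← R1 − 146/35·R4.
R2 ← R2 + 282/35·R4.
R3 ← R3 − 468/35·R4.
Rank is 4 with 5 unknowns, leaving v free.

infinitely many solutions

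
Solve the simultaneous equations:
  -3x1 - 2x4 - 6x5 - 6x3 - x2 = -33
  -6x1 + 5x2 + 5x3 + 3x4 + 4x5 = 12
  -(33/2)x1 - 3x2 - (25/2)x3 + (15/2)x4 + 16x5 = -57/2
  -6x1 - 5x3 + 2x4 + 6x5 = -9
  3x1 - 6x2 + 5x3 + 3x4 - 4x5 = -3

Row-reduce:
R1 ← R1 / (-3).
R2 ← R2 + 6·R1.
R3 ← R3 + 33/2·R1.
R4 ← R4 + 6·R1.
R5 ← R5 − 3·R1.
R2 ← R2 / (7).
R1 ← R1 − 1/3·R2.
R3 ← R3 − 5/2·R2.
R4 ← R4 − 2·R2.
R5 ← R5 + 7·R2.
R3 ← R3 / (101/7).
R1 ← R1 − 25/21·R3.
R2 ← R2 − 17/7·R3.
R4 ← R4 − 15/7·R3.
R5 ← R5 − 16·R3.
R4 ← R4 / (164/101).
R1 ← R1 + 299/303·R4.
R2 ← R2 + 171/101·R4.
R3 ← R3 − 112/101·R4.
R5 ← R5 + 984/101·R4.
Rank is 4 with 5 unknowns, leaving x5 free.

infinitely many solutions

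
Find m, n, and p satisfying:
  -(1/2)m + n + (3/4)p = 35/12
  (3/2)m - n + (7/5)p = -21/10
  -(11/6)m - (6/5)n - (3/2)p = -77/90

m = -4/3, n = 3/2, p = 1

Row-reduce the augmented matrix:
R1 ← R1 / (-1/2).
R2 ← R2 − 3/2·R1.
R3 ← R3 + 11/6·R1.
R2 ← R2 / (2).
R1 ← R1 + 2·R2.
R3 ← R3 + 73/15·R2.
R3 ← R3 / (2779/600).
R1 ← R1 − 43/20·R3.
R2 ← R2 − 73/40·R3.
Reading off the reduced rows gives m = -4/3, n = 3/2, p = 1.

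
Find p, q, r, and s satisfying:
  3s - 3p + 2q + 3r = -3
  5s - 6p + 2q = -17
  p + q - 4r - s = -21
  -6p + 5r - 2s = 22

Row-reduce the augmented matrix:
R1 ← R1 / (-3).
R2 ← R2 + 6·R1.
R3 ← R3 − 1·R1.
R4 ← R4 + 6·R1.
R2 ← R2 / (-2).
R1 ← R1 + 2/3·R2.
R3 ← R3 − 5/3·R2.
R4 ← R4 + 4·R2.
R3 ← R3 / (-8).
R1 ← R1 − 1·R3.
R2 ← R2 − 3·R3.
R4 ← R4 − 11·R3.
R4 ← R4 / (-343/48).
R1 ← R1 + 37/48·R4.
R2 ← R2 − 3/16·R4.
R3 ← R3 − 5/48·R4.
Reading off the reduced rows gives p = 0, q = -6, r = 4, s = -1.

p = 0, q = -6, r = 4, s = -1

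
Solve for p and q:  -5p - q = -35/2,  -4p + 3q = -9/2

From equation 1: q = 35/2 − 5·p.
Substitute into equation 2 and solve: p = 3.
Then q = 5/2.

p = 3, q = 5/2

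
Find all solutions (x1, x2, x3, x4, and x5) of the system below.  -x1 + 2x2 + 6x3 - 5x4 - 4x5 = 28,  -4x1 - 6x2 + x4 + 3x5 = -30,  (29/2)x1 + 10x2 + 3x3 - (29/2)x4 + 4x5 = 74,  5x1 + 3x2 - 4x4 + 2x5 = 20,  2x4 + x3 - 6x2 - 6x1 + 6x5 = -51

infinitely many solutions

Row-reduce:
R1 ← R1 / (-1).
R2 ← R2 + 4·R1.
R3 ← R3 − 29/2·R1.
R4 ← R4 − 5·R1.
R5 ← R5 + 6·R1.
R2 ← R2 / (-14).
R1 ← R1 + 2·R2.
R3 ← R3 − 39·R2.
R4 ← R4 − 13·R2.
R5 ← R5 + 18·R2.
R3 ← R3 / (162/7).
R1 ← R1 + 18/7·R3.
R2 ← R2 − 12/7·R3.
R4 ← R4 − 54/7·R3.
R5 ← R5 + 29/7·R3.
Swap R4 and R5.
R4 ← R4 / (-11/108).
R1 ← R1 + 7/6·R4.
R2 ← R2 − 11/18·R4.
R3 ← R3 + 133/108·R4.
Rank is 4 with 5 unknowns, leaving x5 free.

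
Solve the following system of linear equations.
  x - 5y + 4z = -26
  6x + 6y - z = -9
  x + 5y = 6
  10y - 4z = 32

Row-reduce the augmented matrix:
R2 ← R2 − 6·R1.
R3 ← R3 − 1·R1.
R2 ← R2 / (36).
R1 ← R1 + 5·R2.
R3 ← R3 − 10·R2.
R4 ← R4 − 10·R2.
R3 ← R3 / (53/18).
R1 ← R1 − 19/36·R3.
R2 ← R2 + 25/36·R3.
R4 ← R4 − 53/18·R3.
R4 reduces to 0 = 0, so the extra equation is consistent.
Reading off the reduced rows gives x = -4, y = 2, z = -3.

x = -4, y = 2, z = -3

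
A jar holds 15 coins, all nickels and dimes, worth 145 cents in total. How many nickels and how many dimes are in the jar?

Let n = nickels, d = dimes.
  d + n = 15
  5n + 10d = 145
From equation 1: n = 15 − d.
Substitute into equation 2 and solve: d = 14.
Then n = 1.

nickels: 1, dimes: 14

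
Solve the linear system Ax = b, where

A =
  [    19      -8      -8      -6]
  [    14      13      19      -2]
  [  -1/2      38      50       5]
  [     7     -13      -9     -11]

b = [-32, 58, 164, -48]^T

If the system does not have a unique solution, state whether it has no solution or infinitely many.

infinitely many solutions

Row-reduce:
R1 ← R1 / (19).
R2 ← R2 − 14·R1.
R3 ← R3 + 1/2·R1.
R4 ← R4 − 7·R1.
R2 ← R2 / (359/19).
R1 ← R1 + 8/19·R2.
R3 ← R3 − 718/19·R2.
R4 ← R4 + 191/19·R2.
Swap R3 and R4.
R3 ← R3 / (2582/359).
R1 ← R1 − 48/359·R3.
R2 ← R2 − 473/359·R3.
Rank is 3 with 4 unknowns, leaving x_4 free.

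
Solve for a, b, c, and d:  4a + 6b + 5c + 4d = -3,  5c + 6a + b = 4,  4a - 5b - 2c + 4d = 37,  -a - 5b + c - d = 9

a = 2, b = -3, c = -1, d = 3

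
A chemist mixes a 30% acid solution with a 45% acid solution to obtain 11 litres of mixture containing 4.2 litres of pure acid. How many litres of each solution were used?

litres of solution A: 5, litres of solution B: 6

Let a = litres of solution A, b = litres of solution B.
  a + b = 11
  (3/10)a + (9/20)b = 21/5
Row-reduce the augmented matrix:
R2 ← R2 − 3/10·R1.
R2 ← R2 / (3/20).
R1 ← R1 − 1·R2.
Reading off the reduced rows gives a = 5, b = 6.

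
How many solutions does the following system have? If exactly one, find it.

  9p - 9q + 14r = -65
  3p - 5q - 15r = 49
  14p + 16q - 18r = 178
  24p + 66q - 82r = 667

Row-reduce:
R1 ← R1 / (9).
R2 ← R2 − 3·R1.
R3 ← R3 − 14·R1.
R4 ← R4 − 24·R1.
R2 ← R2 / (-2).
R1 ← R1 + 1·R2.
R3 ← R3 − 30·R2.
R4 ← R4 − 90·R2.
R3 ← R3 / (-3013/9).
R1 ← R1 − 205/18·R3.
R2 ← R2 − 59/6·R3.
R4 ← R4 + 3013/3·R3.
Row 4 reduces to 0 = 3, a contradiction. The system is inconsistent.

no solution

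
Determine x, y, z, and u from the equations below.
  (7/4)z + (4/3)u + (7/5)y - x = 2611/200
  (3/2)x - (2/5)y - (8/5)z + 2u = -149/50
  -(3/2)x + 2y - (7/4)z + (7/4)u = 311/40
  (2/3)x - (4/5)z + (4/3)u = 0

x = -3, y = 6/5, z = 5/2, u = 3

Row-reduce the augmented matrix:
R1 ← R1 / (-1).
R2 ← R2 − 3/2·R1.
R3 ← R3 + 3/2·R1.
R4 ← R4 − 2/3·R1.
R2 ← R2 / (17/10).
R1 ← R1 + 7/5·R2.
R3 ← R3 + 1/10·R2.
R4 ← R4 − 14/15·R2.
R3 ← R3 / (-1467/340).
R1 ← R1 + 77/85·R3.
R2 ← R2 − 41/68·R3.
R4 ← R4 + 10/51·R3.
R4 ← R4 / (118/4401).
R1 ← R1 − 2881/1467·R4.
R2 ← R2 − 13795/5868·R4.
R3 ← R3 − 5/1467·R4.
Reading off the reduced rows gives x = -3, y = 6/5, z = 5/2, u = 3.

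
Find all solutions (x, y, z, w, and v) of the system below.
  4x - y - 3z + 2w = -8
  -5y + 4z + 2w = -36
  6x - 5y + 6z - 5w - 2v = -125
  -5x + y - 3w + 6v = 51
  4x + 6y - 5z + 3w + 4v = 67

x = -6, y = 6, z = -4, w = 5, v = 5

Row-reduce the augmented matrix:
R1 ← R1 / (4).
R3 ← R3 − 6·R1.
R4 ← R4 + 5·R1.
R5 ← R5 − 4·R1.
R2 ← R2 / (-5).
R1 ← R1 + 1/4·R2.
R3 ← R3 + 7/2·R2.
R4 ← R4 + 1/4·R2.
R5 ← R5 − 7·R2.
R3 ← R3 / (77/10).
R1 ← R1 + 19/20·R3.
R2 ← R2 + 4/5·R3.
R4 ← R4 + 79/20·R3.
R5 ← R5 − 18/5·R3.
R4 ← R4 / (-835/154).
R1 ← R1 + 117/154·R4.
R2 ← R2 + 106/77·R4.
R3 ← R3 + 94/77·R4.
R5 ← R5 − 631/77·R4.
R5 ← R5 / (10398/835).
R1 ← R1 + 788/835·R5.
R2 ← R2 + 1228/835·R5.
R3 ← R3 + 1152/835·R5.
R4 ← R4 + 766/835·R5.
Reading off the reduced rows gives x = -6, y = 6, z = -4, w = 5, v = 5.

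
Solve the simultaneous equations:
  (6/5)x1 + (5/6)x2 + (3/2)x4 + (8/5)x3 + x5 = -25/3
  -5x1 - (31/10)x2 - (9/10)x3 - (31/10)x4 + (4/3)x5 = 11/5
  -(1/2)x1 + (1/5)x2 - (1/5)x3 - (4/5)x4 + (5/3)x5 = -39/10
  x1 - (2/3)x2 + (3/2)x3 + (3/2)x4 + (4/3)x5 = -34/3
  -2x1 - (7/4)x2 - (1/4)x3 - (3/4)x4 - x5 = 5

Row-reduce:
R1 ← R1 / (6/5).
R2 ← R2 + 5·R1.
R3 ← R3 + 1/2·R1.
R4 ← R4 − 1·R1.
R5 ← R5 + 2·R1.
R2 ← R2 / (67/180).
R1 ← R1 − 25/36·R2.
R3 ← R3 − 197/360·R2.
R4 ← R4 + 49/36·R2.
R5 ← R5 + 13/36·R2.
R3 ← R3 / (-2147/268).
R1 ← R1 + 1263/134·R3.
R2 ← R2 − 1038/67·R3.
R4 ← R4 − 1424/67·R3.
R5 ← R5 − 2147/268·R3.
R4 ← R4 / (-4215/4294).
R1 ← R1 − 2206/2147·R4.
R2 ← R2 + 1785/2147·R4.
R3 ← R3 − 1288/2147·R4.
Rank is 4 with 5 unknowns, leaving x5 free.

infinitely many solutions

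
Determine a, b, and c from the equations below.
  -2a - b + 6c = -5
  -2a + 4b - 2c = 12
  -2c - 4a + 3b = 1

a = 3, b = 5, c = 1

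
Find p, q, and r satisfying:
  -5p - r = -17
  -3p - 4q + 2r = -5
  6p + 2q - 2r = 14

Row-reduce the augmented matrix:
R1 ← R1 / (-5).
R2 ← R2 + 3·R1.
R3 ← R3 − 6·R1.
R2 ← R2 / (-4).
R3 ← R3 − 2·R2.
R3 ← R3 / (-19/10).
R1 ← R1 − 1/5·R3.
R2 ← R2 + 13/20·R3.
Reading off the reduced rows gives p = 3, q = 0, r = 2.

p = 3, q = 0, r = 2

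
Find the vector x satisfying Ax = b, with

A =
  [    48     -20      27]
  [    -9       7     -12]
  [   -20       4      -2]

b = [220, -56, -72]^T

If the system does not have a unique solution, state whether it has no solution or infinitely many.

Row-reduce:
R1 ← R1 / (48).
R2 ← R2 + 9·R1.
R3 ← R3 + 20·R1.
R2 ← R2 / (13/4).
R1 ← R1 + 5/12·R2.
R3 ← R3 + 13/3·R2.
Rank is 2 with 3 unknowns, leaving x_3 free.

infinitely many solutions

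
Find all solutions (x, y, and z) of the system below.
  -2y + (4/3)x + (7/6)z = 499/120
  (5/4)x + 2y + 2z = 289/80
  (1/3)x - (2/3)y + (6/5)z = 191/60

x = 1/4, y = -3/5, z = 9/4

Row-reduce the augmented matrix:
R1 ← R1 / (4/3).
R2 ← R2 − 5/4·R1.
R3 ← R3 − 1/3·R1.
R2 ← R2 / (31/8).
R1 ← R1 + 3/2·R2.
R3 ← R3 + 1/6·R2.
R3 ← R3 / (881/930).
R1 ← R1 − 38/31·R3.
R2 ← R2 − 29/124·R3.
Reading off the reduced rows gives x = 1/4, y = -3/5, z = 9/4.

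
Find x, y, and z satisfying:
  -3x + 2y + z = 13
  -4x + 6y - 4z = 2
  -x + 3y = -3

Row-reduce the augmented matrix:
R1 ← R1 / (-3).
R2 ← R2 + 4·R1.
R3 ← R3 + 1·R1.
R2 ← R2 / (10/3).
R1 ← R1 + 2/3·R2.
R3 ← R3 − 7/3·R2.
R3 ← R3 / (17/5).
R1 ← R1 + 7/5·R3.
R2 ← R2 + 8/5·R3.
Reading off the reduced rows gives x = -6, y = -3, z = 1.

x = -6, y = -3, z = 1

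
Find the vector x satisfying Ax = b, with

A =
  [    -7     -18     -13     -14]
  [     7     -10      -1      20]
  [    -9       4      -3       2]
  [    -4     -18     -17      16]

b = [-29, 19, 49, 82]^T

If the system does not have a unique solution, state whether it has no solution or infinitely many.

x_1 = -1, x_2 = 4, x_3 = -6, x_4 = 3

Row-reduce the augmented matrix:
R1 ← R1 / (-7).
R2 ← R2 − 7·R1.
R3 ← R3 + 9·R1.
R4 ← R4 + 4·R1.
R2 ← R2 / (-28).
R1 ← R1 − 18/7·R2.
R3 ← R3 − 190/7·R2.
R4 ← R4 + 54/7·R2.
R3 ← R3 / (1/7).
R1 ← R1 − 4/7·R3.
R2 ← R2 − 1/2·R3.
R4 ← R4 + 40/7·R3.
R4 ← R4 / (1055).
R1 ← R1 + 705/7·R4.
R2 ← R2 + 634/7·R4.
R3 ← R3 − 1265/7·R4.
Reading off the reduced rows gives x_1 = -1, x_2 = 4, x_3 = -6, x_4 = 3.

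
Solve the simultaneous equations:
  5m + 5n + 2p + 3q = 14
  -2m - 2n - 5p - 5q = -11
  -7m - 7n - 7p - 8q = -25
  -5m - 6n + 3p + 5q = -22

Row-reduce:
R1 ← R1 / (5).
R2 ← R2 + 2·R1.
R3 ← R3 + 7·R1.
R4 ← R4 + 5·R1.
Swap R2 and R4.
R2 ← R2 / (-1).
R1 ← R1 − 1·R2.
R3 ← R3 / (-21/5).
R1 ← R1 − 27/5·R3.
R2 ← R2 + 5·R3.
R4 ← R4 + 21/5·R3.
Rank is 3 with 4 unknowns, leaving q free.

infinitely many solutions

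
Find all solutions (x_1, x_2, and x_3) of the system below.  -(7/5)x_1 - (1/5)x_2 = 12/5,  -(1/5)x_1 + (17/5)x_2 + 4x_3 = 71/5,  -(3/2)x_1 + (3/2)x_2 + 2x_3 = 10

Row-reduce:
R1 ← R1 / (-7/5).
R2 ← R2 + 1/5·R1.
R3 ← R3 + 3/2·R1.
R2 ← R2 / (24/7).
R1 ← R1 − 1/7·R2.
R3 ← R3 − 12/7·R2.
Row 3 reduces to 0 = 1/2, a contradiction. The system is inconsistent.

no solution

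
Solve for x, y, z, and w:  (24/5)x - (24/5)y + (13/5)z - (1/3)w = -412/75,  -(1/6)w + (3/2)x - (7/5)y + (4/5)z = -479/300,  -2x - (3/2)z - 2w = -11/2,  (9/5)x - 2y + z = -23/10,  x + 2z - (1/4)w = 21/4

Row-reduce the augmented matrix:
R1 ← R1 / (24/5).
R2 ← R2 − 3/2·R1.
R3 ← R3 + 2·R1.
R4 ← R4 − 9/5·R1.
R5 ← R5 − 1·R1.
R2 ← R2 / (1/10).
R1 ← R1 + 1·R2.
R3 ← R3 + 2·R2.
R4 ← R4 + 1/5·R2.
R5 ← R5 − 1·R2.
R3 ← R3 / (-2/3).
R1 ← R1 − 5/12·R3.
R2 ← R2 + 1/8·R3.
R5 ← R5 − 19/12·R3.
Swap R4 and R5.
R4 ← R4 / (-365/48).
R1 ← R1 + 45/16·R4.
R2 ← R2 − 1/96·R4.
R3 ← R3 − 61/12·R4.
R5 reduces to 0 = 0, so the extra equation is consistent.
Reading off the reduced rows gives x = -1/2, y = 11/5, z = 3, w = 1.

x = -1/2, y = 11/5, z = 3, w = 1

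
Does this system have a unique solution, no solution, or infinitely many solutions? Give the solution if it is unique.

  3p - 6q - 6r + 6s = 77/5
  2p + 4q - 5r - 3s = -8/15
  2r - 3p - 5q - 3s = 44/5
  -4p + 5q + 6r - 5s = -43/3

Row-reduce the augmented matrix:
R1 ← R1 / (3).
R2 ← R2 − 2·R1.
R3 ← R3 + 3·R1.
R4 ← R4 + 4·R1.
R2 ← R2 / (8).
R1 ← R1 + 2·R2.
R3 ← R3 + 11·R2.
R4 ← R4 + 3·R2.
R3 ← R3 / (-43/8).
R1 ← R1 + 9/4·R3.
R2 ← R2 + 1/8·R3.
R4 ← R4 + 19/8·R3.
R4 ← R4 / (142/43).
R1 ← R1 − 130/43·R4.
R2 ← R2 + 31/43·R4.
R3 ← R3 − 53/43·R4.
Reading off the reduced rows gives p = 1/3, q = -2, r = -1, s = -3/5.

p = 1/3, q = -2, r = -1, s = -3/5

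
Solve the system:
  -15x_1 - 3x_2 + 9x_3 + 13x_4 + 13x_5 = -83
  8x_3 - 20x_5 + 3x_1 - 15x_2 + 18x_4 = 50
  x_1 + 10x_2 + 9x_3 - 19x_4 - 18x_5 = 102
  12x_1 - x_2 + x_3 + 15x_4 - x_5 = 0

Row-reduce:
R1 ← R1 / (-15).
R2 ← R2 − 3·R1.
R3 ← R3 − 1·R1.
R4 ← R4 − 12·R1.
R2 ← R2 / (-78/5).
R1 ← R1 − 1/5·R2.
R3 ← R3 − 49/5·R2.
R4 ← R4 + 17/5·R2.
R3 ← R3 / (1229/78).
R1 ← R1 + 37/78·R3.
R2 ← R2 + 49/78·R3.
R4 ← R4 − 473/78·R3.
R4 ← R4 / (84464/3687).
R1 ← R1 + 2798/3687·R4.
R2 ← R2 + 5632/3687·R4.
R3 ← R3 + 405/1229·R4.
Rank is 4 with 5 unknowns, leaving x_5 free.

infinitely many solutions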